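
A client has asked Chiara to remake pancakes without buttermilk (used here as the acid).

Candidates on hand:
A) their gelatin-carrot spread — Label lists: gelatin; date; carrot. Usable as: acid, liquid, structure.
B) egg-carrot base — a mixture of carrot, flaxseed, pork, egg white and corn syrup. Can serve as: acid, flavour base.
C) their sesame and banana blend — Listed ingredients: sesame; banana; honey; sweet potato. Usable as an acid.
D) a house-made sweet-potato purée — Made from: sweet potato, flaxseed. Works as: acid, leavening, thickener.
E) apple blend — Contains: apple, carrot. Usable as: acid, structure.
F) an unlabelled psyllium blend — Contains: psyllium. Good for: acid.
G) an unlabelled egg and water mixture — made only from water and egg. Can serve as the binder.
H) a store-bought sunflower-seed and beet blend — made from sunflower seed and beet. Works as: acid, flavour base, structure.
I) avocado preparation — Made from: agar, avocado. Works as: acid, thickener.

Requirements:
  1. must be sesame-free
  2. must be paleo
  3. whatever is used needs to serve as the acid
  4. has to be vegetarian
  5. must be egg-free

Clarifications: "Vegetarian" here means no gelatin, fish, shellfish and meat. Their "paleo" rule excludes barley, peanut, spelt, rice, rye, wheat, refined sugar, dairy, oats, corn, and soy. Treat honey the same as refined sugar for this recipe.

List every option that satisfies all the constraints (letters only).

A: has gelatin, so not vegetarian — reject
B: has pork, so not vegetarian; has corn syrup, so not paleo (and 1 more) — no
C: has honey, so not paleo; has sesame, so not sesame-free — reject
D: nothing on the exclusion list — keep
E: works as an acid, vegetarian, no sesame — valid
F: works as an acid, no egg, paleo — OK
G: not usable as an acid; has egg, so not egg-free — no
H: no sesame, paleo — keep
I: every rule checks out — OK

D, E, F, H, I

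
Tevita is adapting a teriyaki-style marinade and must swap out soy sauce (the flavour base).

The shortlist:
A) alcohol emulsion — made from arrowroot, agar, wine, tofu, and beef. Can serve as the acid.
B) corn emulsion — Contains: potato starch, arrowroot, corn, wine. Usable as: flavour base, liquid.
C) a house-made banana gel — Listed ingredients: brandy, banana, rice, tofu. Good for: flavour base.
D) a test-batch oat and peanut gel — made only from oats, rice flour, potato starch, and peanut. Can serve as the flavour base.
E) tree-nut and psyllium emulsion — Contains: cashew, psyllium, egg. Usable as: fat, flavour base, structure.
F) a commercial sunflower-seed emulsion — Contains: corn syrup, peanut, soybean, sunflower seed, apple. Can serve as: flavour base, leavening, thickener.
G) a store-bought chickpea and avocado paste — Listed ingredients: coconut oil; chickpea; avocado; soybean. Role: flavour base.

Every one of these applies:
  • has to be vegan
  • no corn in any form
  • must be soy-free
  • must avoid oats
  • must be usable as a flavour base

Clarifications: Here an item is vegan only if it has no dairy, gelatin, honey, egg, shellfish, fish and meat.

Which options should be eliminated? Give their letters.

A, B, C, D, E, F, G

A: not usable as a flavour base; has beef, so not vegan (and 1 more) — out
B: has corn, so not corn-free — reject
C: has tofu, so not soy-free — reject
D: has oats, so not oat-free — reject
E: has egg, so not vegan — no
F: has corn syrup, so not corn-free; has soybean, so not soy-free — reject
G: has soybean, so not soy-free — out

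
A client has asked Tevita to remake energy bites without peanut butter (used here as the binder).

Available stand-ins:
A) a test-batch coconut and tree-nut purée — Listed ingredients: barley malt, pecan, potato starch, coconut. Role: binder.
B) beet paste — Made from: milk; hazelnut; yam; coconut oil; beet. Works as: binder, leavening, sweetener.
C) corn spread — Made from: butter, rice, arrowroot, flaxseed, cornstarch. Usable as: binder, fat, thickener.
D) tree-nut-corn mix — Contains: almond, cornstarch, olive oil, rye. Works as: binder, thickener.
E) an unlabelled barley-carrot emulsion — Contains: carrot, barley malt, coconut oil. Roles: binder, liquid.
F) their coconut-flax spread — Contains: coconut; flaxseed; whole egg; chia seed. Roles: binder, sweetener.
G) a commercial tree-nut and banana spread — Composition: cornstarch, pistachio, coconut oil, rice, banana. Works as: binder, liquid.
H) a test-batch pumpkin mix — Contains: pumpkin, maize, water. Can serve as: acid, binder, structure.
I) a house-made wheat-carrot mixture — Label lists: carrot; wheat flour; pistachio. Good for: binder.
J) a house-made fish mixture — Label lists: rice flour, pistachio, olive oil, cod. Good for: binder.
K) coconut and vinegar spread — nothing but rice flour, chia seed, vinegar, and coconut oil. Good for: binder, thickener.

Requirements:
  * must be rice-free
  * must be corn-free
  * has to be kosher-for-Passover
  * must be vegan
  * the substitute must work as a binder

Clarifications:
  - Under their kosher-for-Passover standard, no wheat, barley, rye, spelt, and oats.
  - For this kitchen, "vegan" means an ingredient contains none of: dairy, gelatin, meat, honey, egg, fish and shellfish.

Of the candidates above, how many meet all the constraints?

A: has barley malt, so not kosher-for-Passover — reject
B: has milk, so not vegan — no
C: has butter, so not vegan; has rice, so not rice-free (and 1 more) — out
D: has rye, so not kosher-for-Passover; has cornstarch, so not corn-free — out
E: has barley malt, so not kosher-for-Passover — no
F: has whole egg, so not vegan — reject
G: has rice, so not rice-free; has cornstarch, so not corn-free — out
H: has maize, so not corn-free — no
I: has wheat flour, so not kosher-for-Passover — reject
J: has cod, so not vegan; has rice flour, so not rice-free — no
K: has rice flour, so not rice-free — no

0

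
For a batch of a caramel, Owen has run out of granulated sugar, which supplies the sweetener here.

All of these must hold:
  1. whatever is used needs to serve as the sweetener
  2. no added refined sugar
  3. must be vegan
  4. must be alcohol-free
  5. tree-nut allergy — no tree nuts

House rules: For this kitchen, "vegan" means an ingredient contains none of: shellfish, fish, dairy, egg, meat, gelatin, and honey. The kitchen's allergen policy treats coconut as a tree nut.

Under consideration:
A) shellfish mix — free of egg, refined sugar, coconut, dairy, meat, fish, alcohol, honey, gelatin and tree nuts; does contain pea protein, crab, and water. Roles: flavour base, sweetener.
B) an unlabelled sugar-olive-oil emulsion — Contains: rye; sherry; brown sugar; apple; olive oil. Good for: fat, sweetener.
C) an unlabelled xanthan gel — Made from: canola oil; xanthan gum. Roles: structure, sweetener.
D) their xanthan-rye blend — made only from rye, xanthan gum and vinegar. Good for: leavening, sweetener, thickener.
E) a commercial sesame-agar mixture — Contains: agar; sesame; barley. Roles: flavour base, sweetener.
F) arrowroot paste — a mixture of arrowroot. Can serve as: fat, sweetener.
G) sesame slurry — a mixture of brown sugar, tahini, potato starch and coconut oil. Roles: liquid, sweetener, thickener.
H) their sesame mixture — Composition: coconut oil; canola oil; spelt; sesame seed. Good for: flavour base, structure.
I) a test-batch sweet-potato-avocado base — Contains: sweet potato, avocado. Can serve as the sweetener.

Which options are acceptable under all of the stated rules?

C, D, E, F, I

A: has crab, so not vegan — no
B: has sherry, so not alcohol-free; has brown sugar, so not no-added-sugar — out
C: only canola oil and xanthan gum; none excluded — keep
D: only rye, vinegar, and xanthan gum; none excluded — keep
E: only barley, sesame and agar; none excluded — keep
F: works as a sweetener, tree-nut-free, no alcohol — keep
G: has brown sugar, so not no-added-sugar; has coconut oil, so not tree-nut-free — no
H: not usable as a sweetener; has coconut oil, so not tree-nut-free — out
I: nothing on the exclusion list — valid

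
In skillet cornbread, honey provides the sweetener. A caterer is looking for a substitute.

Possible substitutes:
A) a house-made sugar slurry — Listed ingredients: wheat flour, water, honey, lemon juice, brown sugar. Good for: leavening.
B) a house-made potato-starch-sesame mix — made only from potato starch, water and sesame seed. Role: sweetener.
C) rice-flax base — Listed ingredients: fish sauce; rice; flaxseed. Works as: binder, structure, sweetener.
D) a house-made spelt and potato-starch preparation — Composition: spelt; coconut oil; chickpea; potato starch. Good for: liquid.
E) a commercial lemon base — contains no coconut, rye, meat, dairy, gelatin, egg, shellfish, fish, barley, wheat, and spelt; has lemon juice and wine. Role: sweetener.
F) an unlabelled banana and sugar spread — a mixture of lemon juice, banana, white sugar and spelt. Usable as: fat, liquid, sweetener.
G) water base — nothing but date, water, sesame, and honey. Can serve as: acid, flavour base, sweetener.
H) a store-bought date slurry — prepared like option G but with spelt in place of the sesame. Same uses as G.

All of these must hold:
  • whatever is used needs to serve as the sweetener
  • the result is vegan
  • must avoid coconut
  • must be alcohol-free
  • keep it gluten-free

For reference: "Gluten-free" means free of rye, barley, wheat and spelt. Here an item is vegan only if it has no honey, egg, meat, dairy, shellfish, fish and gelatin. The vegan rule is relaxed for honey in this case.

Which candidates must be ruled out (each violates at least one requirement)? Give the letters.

A, C, D, E, F, H

A: not usable as a sweetener; has wheat flour, so not gluten-free — reject
B: every rule checks out — valid
C: has fish sauce, so not vegan — reject
D: not usable as a sweetener; has spelt, so not gluten-free (and 1 more) — no
E: has wine, so not alcohol-free — no
F: has spelt, so not gluten-free — no
G: honey is permitted under the vegan carve-out; nothing else excluded — OK
H: has spelt, so not gluten-free — out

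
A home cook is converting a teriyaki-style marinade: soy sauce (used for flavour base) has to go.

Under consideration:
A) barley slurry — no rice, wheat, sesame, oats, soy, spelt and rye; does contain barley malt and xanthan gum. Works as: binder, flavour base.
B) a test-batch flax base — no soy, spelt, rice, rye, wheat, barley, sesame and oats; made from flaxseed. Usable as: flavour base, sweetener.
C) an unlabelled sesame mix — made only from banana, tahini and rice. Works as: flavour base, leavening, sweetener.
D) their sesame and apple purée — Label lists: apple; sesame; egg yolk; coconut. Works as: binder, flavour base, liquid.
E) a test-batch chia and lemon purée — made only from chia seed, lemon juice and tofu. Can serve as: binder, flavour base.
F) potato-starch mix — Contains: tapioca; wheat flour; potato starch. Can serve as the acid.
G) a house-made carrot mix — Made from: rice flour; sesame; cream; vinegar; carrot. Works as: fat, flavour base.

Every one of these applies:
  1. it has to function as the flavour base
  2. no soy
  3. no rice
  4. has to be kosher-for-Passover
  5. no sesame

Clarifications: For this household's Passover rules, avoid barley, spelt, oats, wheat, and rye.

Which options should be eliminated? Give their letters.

A: has barley malt, so not kosher-for-Passover — reject
B: works as a flavour base, no rice, no soy — keep
C: has rice, so not rice-free; has tahini, so not sesame-free — reject
D: has sesame, so not sesame-free — reject
E: has tofu, so not soy-free — reject
F: not usable as a flavour base; has wheat flour, so not kosher-for-Passover — out
G: has rice flour, so not rice-free; has sesame, so not sesame-free — no

A, C, D, E, F, G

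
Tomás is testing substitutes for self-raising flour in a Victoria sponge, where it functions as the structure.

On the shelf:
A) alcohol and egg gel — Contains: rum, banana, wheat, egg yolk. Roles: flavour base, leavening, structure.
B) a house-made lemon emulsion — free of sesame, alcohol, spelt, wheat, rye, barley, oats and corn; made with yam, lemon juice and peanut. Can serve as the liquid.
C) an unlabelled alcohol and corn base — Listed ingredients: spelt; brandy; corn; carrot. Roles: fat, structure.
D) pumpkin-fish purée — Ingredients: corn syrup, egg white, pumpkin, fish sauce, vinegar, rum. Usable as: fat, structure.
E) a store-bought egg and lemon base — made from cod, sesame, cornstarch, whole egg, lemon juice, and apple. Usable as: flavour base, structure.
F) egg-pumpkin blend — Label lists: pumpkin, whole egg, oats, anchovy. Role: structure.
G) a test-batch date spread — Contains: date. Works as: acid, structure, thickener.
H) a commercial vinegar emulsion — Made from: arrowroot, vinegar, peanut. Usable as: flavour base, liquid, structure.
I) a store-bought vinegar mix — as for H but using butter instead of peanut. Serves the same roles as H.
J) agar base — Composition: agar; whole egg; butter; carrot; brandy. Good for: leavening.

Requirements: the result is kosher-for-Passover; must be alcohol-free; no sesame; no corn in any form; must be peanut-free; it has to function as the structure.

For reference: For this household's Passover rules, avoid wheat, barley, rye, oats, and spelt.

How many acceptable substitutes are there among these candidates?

2

A: has wheat, so not kosher-for-Passover; has rum, so not alcohol-free — reject
B: not usable as a structure; has peanut, so not peanut-free — no
C: has spelt, so not kosher-for-Passover; has brandy, so not alcohol-free (and 1 more) — no
D: has rum, so not alcohol-free; has corn syrup, so not corn-free — out
E: has cornstarch, so not corn-free; has sesame, so not sesame-free — no
F: has oats, so not kosher-for-Passover — reject
G: works as a structure, no sesame, kosher-for-Passover — OK
H: has peanut, so not peanut-free — out
I: all constraints satisfied — OK
J: not usable as a structure; has brandy, so not alcohol-free — reject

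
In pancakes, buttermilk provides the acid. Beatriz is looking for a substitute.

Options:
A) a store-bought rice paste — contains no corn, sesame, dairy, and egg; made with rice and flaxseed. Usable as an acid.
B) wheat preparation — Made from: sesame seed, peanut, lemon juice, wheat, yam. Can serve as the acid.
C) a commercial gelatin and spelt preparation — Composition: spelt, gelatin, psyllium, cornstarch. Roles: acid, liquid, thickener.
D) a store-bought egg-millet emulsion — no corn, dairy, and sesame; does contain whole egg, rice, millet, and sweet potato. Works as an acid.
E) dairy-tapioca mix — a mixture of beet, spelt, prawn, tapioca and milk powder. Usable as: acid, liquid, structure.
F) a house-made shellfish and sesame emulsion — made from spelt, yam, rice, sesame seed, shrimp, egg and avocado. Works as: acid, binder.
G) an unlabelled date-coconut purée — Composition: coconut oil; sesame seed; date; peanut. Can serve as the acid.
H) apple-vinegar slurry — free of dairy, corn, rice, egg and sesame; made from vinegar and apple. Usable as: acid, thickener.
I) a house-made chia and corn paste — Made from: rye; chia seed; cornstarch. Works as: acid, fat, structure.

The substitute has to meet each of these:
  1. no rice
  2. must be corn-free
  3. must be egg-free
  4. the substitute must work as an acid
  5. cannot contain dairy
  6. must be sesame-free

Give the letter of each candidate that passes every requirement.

A: has rice, so not rice-free — reject
B: has sesame seed, so not sesame-free — no
C: has cornstarch, so not corn-free — no
D: has rice, so not rice-free; has whole egg, so not egg-free — reject
E: has milk powder, so not dairy-free — out
F: has rice, so not rice-free; has sesame seed, so not sesame-free (and 1 more) — reject
G: has sesame seed, so not sesame-free — no
H: no dairy, no sesame — OK
I: has cornstarch, so not corn-free — reject

H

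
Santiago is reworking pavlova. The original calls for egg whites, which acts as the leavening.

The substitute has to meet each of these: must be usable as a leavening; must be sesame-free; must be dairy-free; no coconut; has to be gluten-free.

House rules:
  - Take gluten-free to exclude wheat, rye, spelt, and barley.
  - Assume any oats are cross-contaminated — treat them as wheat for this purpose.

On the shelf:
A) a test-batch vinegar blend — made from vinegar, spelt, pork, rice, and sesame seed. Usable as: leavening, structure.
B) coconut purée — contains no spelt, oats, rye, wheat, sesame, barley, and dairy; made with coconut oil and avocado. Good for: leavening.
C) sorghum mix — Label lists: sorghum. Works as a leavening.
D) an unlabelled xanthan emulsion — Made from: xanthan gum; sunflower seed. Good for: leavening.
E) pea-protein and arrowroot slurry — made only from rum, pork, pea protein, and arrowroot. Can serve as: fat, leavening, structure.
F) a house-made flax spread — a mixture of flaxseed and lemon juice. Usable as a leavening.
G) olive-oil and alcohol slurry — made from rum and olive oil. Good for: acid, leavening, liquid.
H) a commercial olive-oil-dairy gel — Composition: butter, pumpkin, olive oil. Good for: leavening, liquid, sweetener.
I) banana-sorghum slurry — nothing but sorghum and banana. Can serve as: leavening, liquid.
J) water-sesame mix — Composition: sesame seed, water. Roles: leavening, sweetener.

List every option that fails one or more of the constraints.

A, B, H, J

A: has spelt, so not gluten-free; has sesame seed, so not sesame-free — no
B: has coconut oil, so not coconut-free — no
C: only sorghum; none excluded — OK
D: works as a leavening, no coconut, no dairy — OK
E: rum and pork etc. — none of it excluded — keep
F: no sesame, gluten-free — valid
G: only rum and olive oil; none excluded — keep
H: has butter, so not dairy-free — reject
I: no dairy, no sesame — valid
J: has sesame seed, so not sesame-free — reject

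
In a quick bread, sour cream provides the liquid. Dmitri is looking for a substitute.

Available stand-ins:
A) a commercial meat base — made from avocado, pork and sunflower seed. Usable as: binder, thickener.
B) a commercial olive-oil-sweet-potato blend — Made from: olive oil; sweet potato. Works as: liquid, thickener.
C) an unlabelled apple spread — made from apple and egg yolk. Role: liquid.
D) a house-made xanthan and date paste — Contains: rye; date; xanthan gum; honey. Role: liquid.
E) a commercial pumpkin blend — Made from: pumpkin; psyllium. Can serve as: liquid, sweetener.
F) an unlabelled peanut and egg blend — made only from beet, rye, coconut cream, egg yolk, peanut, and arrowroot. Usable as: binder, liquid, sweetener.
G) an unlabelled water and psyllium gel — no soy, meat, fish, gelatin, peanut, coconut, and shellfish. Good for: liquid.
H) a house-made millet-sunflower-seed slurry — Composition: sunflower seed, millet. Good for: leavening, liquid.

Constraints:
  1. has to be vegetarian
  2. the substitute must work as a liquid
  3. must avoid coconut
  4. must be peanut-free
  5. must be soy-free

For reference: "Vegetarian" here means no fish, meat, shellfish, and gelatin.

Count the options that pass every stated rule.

6

A: not usable as a liquid; has pork, so not vegetarian — out
B: all constraints satisfied — OK
C: works as a liquid, no soy, no coconut — keep
D: no coconut, vegetarian — keep
E: all constraints satisfied — valid
F: has peanut, so not peanut-free; has coconut cream, so not coconut-free — no
G: works as a liquid, no soy, no coconut — valid
H: only millet and sunflower seed; none excluded — keep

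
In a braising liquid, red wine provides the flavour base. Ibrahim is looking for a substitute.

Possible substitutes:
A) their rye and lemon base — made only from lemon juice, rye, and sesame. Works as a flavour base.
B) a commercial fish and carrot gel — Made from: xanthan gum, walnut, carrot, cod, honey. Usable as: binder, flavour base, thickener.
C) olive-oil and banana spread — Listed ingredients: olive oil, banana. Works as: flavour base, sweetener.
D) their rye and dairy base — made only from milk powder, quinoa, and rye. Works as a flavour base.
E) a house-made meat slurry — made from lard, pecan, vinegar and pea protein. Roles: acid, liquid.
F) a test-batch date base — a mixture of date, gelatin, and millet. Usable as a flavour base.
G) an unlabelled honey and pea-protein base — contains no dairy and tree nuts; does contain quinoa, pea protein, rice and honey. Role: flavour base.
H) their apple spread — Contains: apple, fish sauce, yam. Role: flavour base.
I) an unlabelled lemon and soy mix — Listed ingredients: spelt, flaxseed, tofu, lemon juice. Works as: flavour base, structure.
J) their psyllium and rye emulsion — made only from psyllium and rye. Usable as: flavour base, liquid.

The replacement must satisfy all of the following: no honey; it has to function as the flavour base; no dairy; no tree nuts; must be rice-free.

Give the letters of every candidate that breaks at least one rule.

B, D, E, G

A: works as a flavour base, no rice, no tree nuts — valid
B: has honey, so not honey-free; has walnut, so not tree-nut-free — no
C: every rule checks out — OK
D: has milk powder, so not dairy-free — no
E: not usable as a flavour base; has pecan, so not tree-nut-free — out
F: no tree nuts, no dairy — OK
G: has honey, so not honey-free; has rice, so not rice-free — out
H: no tree nuts, no dairy — valid
I: tofu and spelt etc. — none of it excluded — valid
J: only rye and psyllium; none excluded — valid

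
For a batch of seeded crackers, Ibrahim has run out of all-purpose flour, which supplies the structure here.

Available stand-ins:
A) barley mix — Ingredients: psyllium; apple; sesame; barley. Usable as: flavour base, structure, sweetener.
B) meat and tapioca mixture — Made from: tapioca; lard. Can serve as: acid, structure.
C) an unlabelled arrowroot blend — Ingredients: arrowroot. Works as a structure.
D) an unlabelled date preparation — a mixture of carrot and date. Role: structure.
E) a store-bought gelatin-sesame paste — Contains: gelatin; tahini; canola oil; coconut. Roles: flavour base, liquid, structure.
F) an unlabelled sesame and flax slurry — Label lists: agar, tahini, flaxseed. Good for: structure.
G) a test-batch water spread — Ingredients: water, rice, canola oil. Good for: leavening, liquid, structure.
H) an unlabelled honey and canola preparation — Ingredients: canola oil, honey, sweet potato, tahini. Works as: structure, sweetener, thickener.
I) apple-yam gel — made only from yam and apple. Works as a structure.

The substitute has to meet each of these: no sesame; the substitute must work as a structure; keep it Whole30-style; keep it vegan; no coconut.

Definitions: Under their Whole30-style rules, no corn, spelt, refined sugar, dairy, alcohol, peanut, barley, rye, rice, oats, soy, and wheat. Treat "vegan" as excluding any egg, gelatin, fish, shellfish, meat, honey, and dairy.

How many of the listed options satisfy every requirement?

3

A: has barley, so not Whole30-style; has sesame, so not sesame-free — no
B: has lard, so not vegan — no
C: Whole30-style, no sesame — keep
D: every rule checks out — valid
E: has gelatin, so not vegan; has coconut, so not coconut-free (and 1 more) — out
F: has tahini, so not sesame-free — out
G: has rice, so not Whole30-style — out
H: has honey, so not vegan; has tahini, so not sesame-free — out
I: nothing on the exclusion list — valid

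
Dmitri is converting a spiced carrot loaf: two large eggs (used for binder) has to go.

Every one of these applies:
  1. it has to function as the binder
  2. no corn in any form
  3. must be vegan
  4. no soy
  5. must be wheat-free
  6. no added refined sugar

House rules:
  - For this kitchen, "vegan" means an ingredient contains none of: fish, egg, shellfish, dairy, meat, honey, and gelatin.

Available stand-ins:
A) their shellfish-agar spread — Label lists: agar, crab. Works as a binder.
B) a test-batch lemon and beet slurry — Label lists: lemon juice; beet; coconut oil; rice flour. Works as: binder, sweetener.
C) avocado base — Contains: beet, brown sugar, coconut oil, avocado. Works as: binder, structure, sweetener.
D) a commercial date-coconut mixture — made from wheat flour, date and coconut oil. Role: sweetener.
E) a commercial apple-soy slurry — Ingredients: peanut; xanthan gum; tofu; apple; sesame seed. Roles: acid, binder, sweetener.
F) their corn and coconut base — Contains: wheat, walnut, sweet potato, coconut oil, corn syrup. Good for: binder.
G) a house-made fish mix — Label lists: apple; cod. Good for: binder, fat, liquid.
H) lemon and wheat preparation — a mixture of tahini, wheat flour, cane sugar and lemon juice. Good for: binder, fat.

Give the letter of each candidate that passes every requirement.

B

A: has crab, so not vegan — out
B: coconut oil and rice flour etc. — none of it excluded — OK
C: has brown sugar, so not no-added-sugar — no
D: not usable as a binder; has wheat flour, so not wheat-free — reject
E: has tofu, so not soy-free — out
F: has wheat, so not wheat-free; has corn syrup, so not corn-free — out
G: has cod, so not vegan — out
H: has cane sugar, so not no-added-sugar; has wheat flour, so not wheat-free — no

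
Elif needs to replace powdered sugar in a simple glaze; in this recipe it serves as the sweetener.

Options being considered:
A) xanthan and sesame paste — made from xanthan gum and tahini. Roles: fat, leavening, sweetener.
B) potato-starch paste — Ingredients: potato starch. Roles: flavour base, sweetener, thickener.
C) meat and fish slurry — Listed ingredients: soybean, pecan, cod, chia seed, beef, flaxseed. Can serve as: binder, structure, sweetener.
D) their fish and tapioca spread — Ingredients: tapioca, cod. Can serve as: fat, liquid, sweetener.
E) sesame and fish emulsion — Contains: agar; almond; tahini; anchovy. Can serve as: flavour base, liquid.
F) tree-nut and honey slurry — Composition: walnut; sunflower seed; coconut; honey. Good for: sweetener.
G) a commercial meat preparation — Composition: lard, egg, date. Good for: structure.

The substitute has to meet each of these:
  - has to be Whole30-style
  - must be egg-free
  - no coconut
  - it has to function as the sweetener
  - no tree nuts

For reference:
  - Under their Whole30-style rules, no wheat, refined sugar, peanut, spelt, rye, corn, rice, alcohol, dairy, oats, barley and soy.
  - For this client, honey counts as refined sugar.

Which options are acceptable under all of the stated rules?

A, B, D

A: every rule checks out — keep
B: only potato starch; none excluded — OK
C: has soybean, so not Whole30-style; has pecan, so not tree-nut-free — reject
D: every rule checks out — OK
E: not usable as a sweetener; has almond, so not tree-nut-free — out
F: has honey, so not Whole30-style; has walnut, so not tree-nut-free (and 1 more) — reject
G: not usable as a sweetener; has egg, so not egg-free — no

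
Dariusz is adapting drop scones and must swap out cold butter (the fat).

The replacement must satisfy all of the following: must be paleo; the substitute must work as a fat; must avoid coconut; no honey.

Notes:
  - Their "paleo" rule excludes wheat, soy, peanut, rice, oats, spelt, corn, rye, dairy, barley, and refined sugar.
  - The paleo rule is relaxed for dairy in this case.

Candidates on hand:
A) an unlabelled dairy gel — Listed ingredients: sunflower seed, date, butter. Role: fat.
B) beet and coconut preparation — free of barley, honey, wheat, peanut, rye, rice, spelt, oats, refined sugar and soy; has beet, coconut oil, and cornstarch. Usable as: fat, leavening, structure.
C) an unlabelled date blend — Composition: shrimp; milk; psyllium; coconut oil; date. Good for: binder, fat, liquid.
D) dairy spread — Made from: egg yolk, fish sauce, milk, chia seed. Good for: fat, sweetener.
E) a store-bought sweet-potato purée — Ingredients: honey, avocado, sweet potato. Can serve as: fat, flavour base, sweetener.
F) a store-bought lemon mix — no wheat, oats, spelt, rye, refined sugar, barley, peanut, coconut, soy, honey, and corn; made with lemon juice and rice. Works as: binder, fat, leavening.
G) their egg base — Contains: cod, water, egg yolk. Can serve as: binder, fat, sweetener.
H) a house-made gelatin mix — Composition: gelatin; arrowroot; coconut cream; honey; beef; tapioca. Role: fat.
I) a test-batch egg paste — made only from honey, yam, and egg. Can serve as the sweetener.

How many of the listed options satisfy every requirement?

A: dairy is permitted under the paleo carve-out; nothing else excluded — keep
B: has cornstarch, so not paleo; has coconut oil, so not coconut-free — out
C: has coconut oil, so not coconut-free — no
D: dairy is permitted under the paleo carve-out; nothing else excluded — keep
E: has honey, so not honey-free — no
F: has rice, so not paleo — reject
G: nothing on the exclusion list — valid
H: has coconut cream, so not coconut-free; has honey, so not honey-free — out
I: not usable as a fat; has honey, so not honey-free — no

3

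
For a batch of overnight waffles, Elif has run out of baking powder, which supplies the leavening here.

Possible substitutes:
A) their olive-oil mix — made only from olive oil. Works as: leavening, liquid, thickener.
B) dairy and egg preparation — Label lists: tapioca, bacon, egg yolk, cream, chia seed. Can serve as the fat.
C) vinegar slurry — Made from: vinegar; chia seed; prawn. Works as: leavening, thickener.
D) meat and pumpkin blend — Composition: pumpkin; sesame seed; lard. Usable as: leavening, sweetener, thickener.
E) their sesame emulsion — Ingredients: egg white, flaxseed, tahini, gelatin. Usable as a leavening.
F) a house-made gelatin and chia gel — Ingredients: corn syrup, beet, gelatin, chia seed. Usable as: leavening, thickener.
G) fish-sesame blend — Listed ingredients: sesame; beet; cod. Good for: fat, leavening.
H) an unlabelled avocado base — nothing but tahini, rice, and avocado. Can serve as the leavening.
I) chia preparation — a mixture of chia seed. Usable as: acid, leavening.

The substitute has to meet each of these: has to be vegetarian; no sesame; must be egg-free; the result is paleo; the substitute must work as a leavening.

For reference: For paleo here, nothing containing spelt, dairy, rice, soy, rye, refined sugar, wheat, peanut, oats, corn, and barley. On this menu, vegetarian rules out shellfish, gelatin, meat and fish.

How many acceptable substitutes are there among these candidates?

A: nothing on the exclusion list — valid
B: not usable as a leavening; has cream, so not paleo (and 2 more) — reject
C: has prawn, so not vegetarian — no
D: has lard, so not vegetarian; has sesame seed, so not sesame-free — reject
E: has gelatin, so not vegetarian; has tahini, so not sesame-free (and 1 more) — reject
F: has corn syrup, so not paleo; has gelatin, so not vegetarian — out
G: has cod, so not vegetarian; has sesame, so not sesame-free — no
H: has rice, so not paleo; has tahini, so not sesame-free — out
I: nothing on the exclusion list — valid

2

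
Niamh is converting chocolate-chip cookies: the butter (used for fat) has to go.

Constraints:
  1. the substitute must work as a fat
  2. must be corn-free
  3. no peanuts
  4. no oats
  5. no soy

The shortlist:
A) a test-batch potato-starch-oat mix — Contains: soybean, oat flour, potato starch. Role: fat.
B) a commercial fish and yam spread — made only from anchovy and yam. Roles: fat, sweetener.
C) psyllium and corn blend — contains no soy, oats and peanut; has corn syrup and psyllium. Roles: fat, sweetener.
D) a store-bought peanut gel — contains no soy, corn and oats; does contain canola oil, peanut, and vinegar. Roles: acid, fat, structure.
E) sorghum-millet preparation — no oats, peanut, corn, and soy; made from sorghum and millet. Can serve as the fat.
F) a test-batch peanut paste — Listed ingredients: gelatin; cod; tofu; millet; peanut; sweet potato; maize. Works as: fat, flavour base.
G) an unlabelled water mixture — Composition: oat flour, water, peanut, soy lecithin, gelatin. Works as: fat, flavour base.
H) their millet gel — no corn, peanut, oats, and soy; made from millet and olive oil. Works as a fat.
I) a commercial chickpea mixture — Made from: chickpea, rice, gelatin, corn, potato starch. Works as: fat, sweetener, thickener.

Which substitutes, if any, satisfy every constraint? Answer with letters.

A: has oat flour, so not oat-free; has soybean, so not soy-free — out
B: all constraints satisfied — keep
C: has corn syrup, so not corn-free — reject
D: has peanut, so not peanut-free — reject
E: all constraints satisfied — valid
F: has maize, so not corn-free; has peanut, so not peanut-free (and 1 more) — no
G: has oat flour, so not oat-free; has peanut, so not peanut-free (and 1 more) — no
H: nothing on the exclusion list — keep
I: has corn, so not corn-free — no

B, E, H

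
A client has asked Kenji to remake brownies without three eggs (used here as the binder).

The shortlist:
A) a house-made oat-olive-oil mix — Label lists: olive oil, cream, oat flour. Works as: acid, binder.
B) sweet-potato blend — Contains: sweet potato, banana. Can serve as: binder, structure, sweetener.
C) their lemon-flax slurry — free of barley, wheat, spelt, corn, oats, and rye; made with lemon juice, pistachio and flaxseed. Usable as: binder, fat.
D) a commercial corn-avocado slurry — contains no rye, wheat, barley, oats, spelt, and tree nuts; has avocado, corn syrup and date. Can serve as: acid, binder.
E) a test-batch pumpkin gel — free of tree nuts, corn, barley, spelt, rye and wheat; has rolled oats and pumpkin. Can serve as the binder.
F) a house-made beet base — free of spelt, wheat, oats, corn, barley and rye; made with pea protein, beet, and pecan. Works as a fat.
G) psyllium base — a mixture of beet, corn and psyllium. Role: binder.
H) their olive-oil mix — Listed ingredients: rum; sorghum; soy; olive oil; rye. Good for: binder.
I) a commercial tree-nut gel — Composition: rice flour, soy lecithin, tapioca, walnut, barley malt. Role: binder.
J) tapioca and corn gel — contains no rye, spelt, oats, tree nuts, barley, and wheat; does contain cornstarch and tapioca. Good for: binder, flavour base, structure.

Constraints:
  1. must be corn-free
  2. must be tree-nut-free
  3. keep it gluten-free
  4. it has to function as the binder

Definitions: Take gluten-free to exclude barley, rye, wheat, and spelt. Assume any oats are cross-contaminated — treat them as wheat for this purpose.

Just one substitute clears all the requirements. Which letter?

A: has oat flour, so not gluten-free — no
B: works as a binder, gluten-free, no corn — keep
C: has pistachio, so not tree-nut-free — no
D: has corn syrup, so not corn-free — reject
E: has rolled oats, so not gluten-free — out
F: not usable as a binder; has pecan, so not tree-nut-free — out
G: has corn, so not corn-free — reject
H: has rye, so not gluten-free — out
I: has barley malt, so not gluten-free; has walnut, so not tree-nut-free — no
J: has cornstarch, so not corn-free — no

B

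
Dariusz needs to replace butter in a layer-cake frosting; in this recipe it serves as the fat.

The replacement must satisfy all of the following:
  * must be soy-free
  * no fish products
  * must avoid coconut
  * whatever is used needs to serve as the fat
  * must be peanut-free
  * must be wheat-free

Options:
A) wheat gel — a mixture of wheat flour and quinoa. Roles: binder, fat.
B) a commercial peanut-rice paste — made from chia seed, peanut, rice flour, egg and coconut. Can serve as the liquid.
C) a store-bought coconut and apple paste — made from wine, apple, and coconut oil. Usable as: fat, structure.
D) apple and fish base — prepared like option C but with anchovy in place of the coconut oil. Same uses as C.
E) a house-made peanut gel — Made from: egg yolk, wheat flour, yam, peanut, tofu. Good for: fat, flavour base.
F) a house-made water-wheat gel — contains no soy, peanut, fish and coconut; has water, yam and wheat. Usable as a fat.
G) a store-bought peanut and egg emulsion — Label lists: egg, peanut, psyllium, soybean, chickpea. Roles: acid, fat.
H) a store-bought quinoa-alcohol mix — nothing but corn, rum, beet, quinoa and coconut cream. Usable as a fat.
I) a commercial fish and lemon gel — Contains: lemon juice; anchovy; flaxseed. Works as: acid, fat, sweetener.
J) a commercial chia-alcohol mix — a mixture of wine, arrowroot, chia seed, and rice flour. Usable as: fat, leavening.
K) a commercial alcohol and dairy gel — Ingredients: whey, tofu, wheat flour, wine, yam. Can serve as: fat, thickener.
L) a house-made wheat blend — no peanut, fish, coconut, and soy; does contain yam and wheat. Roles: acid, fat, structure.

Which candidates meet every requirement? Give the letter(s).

A: has wheat flour, so not wheat-free — out
B: not usable as a fat; has peanut, so not peanut-free (and 1 more) — no
C: has coconut oil, so not coconut-free — out
D: has anchovy, so not fish-free — reject
E: has wheat flour, so not wheat-free; has peanut, so not peanut-free (and 1 more) — no
F: has wheat, so not wheat-free — reject
G: has peanut, so not peanut-free; has soybean, so not soy-free — out
H: has coconut cream, so not coconut-free — no
I: has anchovy, so not fish-free — no
J: no soy, no peanut — OK
K: has wheat flour, so not wheat-free; has tofu, so not soy-free — out
L: has wheat, so not wheat-free — reject

J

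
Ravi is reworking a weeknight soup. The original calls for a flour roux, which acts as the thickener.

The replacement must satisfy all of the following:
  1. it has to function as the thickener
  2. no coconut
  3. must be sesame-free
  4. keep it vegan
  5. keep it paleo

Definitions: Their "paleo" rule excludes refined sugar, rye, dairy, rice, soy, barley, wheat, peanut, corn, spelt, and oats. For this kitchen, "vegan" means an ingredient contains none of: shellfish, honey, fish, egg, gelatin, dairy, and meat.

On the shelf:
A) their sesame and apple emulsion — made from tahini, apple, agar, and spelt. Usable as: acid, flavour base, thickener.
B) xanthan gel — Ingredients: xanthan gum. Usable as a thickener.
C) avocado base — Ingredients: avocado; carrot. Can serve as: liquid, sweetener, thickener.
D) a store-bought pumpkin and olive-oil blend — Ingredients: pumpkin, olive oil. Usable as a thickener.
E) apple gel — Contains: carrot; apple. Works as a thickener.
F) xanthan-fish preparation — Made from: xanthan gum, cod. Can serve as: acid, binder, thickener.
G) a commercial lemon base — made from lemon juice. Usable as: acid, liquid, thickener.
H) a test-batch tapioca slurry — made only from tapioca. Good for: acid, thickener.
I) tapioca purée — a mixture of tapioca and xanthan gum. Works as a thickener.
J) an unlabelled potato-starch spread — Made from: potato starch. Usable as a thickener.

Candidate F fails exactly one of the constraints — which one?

usable as a thickener: satisfied
paleo: satisfied
vegan: has cod — fails
sesame-free: satisfied
coconut-free: satisfied

vegan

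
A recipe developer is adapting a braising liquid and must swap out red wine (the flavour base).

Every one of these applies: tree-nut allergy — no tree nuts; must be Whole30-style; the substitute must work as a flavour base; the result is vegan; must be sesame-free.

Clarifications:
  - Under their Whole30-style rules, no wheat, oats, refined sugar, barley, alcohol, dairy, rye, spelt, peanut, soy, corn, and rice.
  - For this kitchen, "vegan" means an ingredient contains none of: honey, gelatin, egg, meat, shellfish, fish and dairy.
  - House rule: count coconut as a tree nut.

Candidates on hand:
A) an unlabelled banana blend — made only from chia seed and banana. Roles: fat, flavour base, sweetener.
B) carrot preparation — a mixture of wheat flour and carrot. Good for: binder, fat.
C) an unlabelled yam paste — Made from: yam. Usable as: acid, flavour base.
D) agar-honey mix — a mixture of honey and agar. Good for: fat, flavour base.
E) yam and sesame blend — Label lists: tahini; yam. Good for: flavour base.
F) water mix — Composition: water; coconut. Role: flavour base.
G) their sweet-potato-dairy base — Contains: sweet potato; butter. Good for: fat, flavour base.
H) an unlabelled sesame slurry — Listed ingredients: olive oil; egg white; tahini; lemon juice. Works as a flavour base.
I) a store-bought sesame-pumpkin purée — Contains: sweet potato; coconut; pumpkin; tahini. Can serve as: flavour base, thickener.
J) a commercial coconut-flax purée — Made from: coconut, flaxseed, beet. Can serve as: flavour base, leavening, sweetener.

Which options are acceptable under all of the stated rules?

A, C

A: only banana and chia seed; none excluded — keep
B: not usable as a flavour base; has wheat flour, so not Whole30-style — out
C: nothing on the exclusion list — keep
D: has honey, so not vegan — out
E: has tahini, so not sesame-free — out
F: has coconut, so not tree-nut-free — no
G: has butter, so not Whole30-style; has butter, so not vegan — reject
H: has egg white, so not vegan; has tahini, so not sesame-free — reject
I: has tahini, so not sesame-free; has coconut, so not tree-nut-free — out
J: has coconut, so not tree-nut-free — reject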